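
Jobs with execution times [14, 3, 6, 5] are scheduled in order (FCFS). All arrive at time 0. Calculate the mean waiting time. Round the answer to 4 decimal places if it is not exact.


FCFS order (as given): [14, 3, 6, 5]
Waiting times:
  Job 1: wait = 0
  Job 2: wait = 14
  Job 3: wait = 17
  Job 4: wait = 23
Sum of waiting times = 54
Average waiting time = 54/4 = 13.5

13.5


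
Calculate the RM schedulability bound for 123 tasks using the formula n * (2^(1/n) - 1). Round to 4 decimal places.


Compute 2^(1/123) = 1.0056512513
Subtract 1: 1.0056512513 - 1 = 0.0056512513
Multiply by n: 123 * 0.0056512513 = 0.6951039099
Round to 4 dp: 0.6951

0.6951


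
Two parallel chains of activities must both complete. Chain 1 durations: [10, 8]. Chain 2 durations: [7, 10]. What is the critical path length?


Path A total = 10 + 8 = 18
Path B total = 7 + 10 = 17
Critical path = longest path = max(18, 17) = 18

18


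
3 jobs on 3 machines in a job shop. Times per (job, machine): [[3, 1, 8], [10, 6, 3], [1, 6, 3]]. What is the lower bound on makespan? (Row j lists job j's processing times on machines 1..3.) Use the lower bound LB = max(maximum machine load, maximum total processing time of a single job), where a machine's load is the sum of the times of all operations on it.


Machine loads:
  Machine 1: 3 + 10 + 1 = 14
  Machine 2: 1 + 6 + 6 = 13
  Machine 3: 8 + 3 + 3 = 14
Max machine load = 14
Job totals:
  Job 1: 12
  Job 2: 19
  Job 3: 10
Max job total = 19
Lower bound = max(14, 19) = 19

19


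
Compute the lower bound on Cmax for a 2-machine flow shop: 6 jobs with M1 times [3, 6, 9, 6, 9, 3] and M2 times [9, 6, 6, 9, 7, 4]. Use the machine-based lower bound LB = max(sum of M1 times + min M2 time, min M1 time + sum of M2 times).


LB1 = sum(M1 times) + min(M2 times) = 36 + 4 = 40
LB2 = min(M1 times) + sum(M2 times) = 3 + 41 = 44
Lower bound = max(LB1, LB2) = max(40, 44) = 44

44


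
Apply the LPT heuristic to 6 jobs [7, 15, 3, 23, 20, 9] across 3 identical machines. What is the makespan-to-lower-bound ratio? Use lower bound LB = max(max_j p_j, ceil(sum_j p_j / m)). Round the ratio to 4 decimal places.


LPT order: [23, 20, 15, 9, 7, 3]
Machine loads after assignment: [26, 27, 24]
LPT makespan = 27
Lower bound = max(max_job, ceil(total/3)) = max(23, 26) = 26
Ratio = 27 / 26 = 1.0385

1.0385


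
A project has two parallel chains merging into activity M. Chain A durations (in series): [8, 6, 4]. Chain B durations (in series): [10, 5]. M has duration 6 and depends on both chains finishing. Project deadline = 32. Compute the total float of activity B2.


Forward pass: ES(B2) = sum of predecessors on chain B = 10
EF = ES + duration = 10 + 5 = 15
Backward pass: LF(M) = deadline = 32; LS(M) = 32 - 6 = 26
LF(B2) = LS(M) - sum(successors on chain B) = 26 - 0 = 26
LS = LF - duration = 26 - 5 = 21
Total float = LS - ES = 21 - 10 = 11

11


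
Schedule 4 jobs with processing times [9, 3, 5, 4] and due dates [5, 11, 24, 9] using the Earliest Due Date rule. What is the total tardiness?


Sort by due date (EDD order): [(9, 5), (4, 9), (3, 11), (5, 24)]
Compute completion times and tardiness:
  Job 1: p=9, d=5, C=9, tardiness=max(0,9-5)=4
  Job 2: p=4, d=9, C=13, tardiness=max(0,13-9)=4
  Job 3: p=3, d=11, C=16, tardiness=max(0,16-11)=5
  Job 4: p=5, d=24, C=21, tardiness=max(0,21-24)=0
Total tardiness = 13

13


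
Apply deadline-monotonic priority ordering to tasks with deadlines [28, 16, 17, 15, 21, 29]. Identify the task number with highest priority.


Sort tasks by relative deadline (ascending):
  Task 4: deadline = 15
  Task 2: deadline = 16
  Task 3: deadline = 17
  Task 5: deadline = 21
  Task 1: deadline = 28
  Task 6: deadline = 29
Priority order (highest first): [4, 2, 3, 5, 1, 6]
Highest priority task = 4

4


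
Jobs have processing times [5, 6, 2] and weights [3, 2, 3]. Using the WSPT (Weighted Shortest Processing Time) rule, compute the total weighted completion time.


Compute p/w ratios and sort ascending (WSPT): [(2, 3), (5, 3), (6, 2)]
Compute weighted completion times:
  Job (p=2,w=3): C=2, w*C=3*2=6
  Job (p=5,w=3): C=7, w*C=3*7=21
  Job (p=6,w=2): C=13, w*C=2*13=26
Total weighted completion time = 53

53


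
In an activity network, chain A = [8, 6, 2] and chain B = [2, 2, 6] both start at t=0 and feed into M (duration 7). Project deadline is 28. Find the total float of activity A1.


Forward pass: ES(A1) = sum of predecessors on chain A = 0
EF = ES + duration = 0 + 8 = 8
Backward pass: LF(M) = deadline = 28; LS(M) = 28 - 7 = 21
LF(A1) = LS(M) - sum(successors on chain A) = 21 - 8 = 13
LS = LF - duration = 13 - 8 = 5
Total float = LS - ES = 5 - 0 = 5

5


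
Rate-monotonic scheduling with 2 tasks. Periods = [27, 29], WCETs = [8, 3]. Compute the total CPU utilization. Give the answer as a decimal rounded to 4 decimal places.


Compute individual utilizations (exact fractions):
  Task 1: C/T = 8/27 (approx. 0.2963)
  Task 2: C/T = 3/29 (approx. 0.1034)
Total utilization U = 8/27 + 3/29 = 313/783
Rounded to 4 decimal places: U = 0.3997
RM (Liu & Layland) bound for 2 tasks = 0.828427; compare with U = 313/783 (approx. 0.399745)
U <= bound, so schedulable by RM sufficient condition.

0.3997


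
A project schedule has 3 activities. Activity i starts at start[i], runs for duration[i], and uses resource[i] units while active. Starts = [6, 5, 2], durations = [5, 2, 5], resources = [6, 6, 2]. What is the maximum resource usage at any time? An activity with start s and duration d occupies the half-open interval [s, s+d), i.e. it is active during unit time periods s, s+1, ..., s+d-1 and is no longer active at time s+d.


Each activity i is active on [start_i, start_i + duration_i).
Compute total resource usage per time slot:
  t=0: active resources = [], total = 0
  t=1: active resources = [], total = 0
  t=2: active resources = [2], total = 2
  t=3: active resources = [2], total = 2
  t=4: active resources = [2], total = 2
  t=5: active resources = [6, 2], total = 8
  t=6: active resources = [6, 6, 2], total = 14
  t=7: active resources = [6], total = 6
  t=8: active resources = [6], total = 6
  t=9: active resources = [6], total = 6
  t=10: active resources = [6], total = 6
Peak resource demand = 14

14


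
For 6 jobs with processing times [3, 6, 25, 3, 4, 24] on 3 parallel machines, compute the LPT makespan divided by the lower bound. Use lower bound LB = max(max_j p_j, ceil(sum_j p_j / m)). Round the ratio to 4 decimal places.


LPT order: [25, 24, 6, 4, 3, 3]
Machine loads after assignment: [25, 24, 16]
LPT makespan = 25
Lower bound = max(max_job, ceil(total/3)) = max(25, 22) = 25
Ratio = 25 / 25 = 1.0

1.0


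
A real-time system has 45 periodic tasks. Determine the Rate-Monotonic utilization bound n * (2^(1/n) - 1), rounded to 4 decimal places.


Compute 2^(1/45) = 1.0155225125
Subtract 1: 1.0155225125 - 1 = 0.0155225125
Multiply by n: 45 * 0.0155225125 = 0.6985130625
Round to 4 dp: 0.6985

0.6985


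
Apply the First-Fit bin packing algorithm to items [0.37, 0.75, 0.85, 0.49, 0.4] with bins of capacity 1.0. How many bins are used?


Place items sequentially using First-Fit:
  Item 0.37 -> new Bin 1
  Item 0.75 -> new Bin 2
  Item 0.85 -> new Bin 3
  Item 0.49 -> Bin 1 (now 0.86)
  Item 0.4 -> new Bin 4
Total bins used = 4

4


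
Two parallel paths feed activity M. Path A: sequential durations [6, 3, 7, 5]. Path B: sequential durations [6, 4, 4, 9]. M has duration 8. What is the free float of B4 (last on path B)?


ES(B4) = sum of predecessors on chain B = 14
EF(B4) = ES + duration = 14 + 9 = 23
Successor of B4 is M. ES(M) = max(sum(A), sum(B)) = max(21, 23) = 23
Free float = ES(successor) - EF(current) = 23 - 23 = 0

0


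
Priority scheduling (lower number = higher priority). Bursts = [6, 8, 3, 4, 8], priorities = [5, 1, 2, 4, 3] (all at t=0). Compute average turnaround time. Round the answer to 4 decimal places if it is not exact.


Sort by priority (ascending = highest first):
Order: [(1, 8), (2, 3), (3, 8), (4, 4), (5, 6)]
Completion times:
  Priority 1, burst=8, C=8
  Priority 2, burst=3, C=11
  Priority 3, burst=8, C=19
  Priority 4, burst=4, C=23
  Priority 5, burst=6, C=29
Average turnaround = 90/5 = 18.0

18.0


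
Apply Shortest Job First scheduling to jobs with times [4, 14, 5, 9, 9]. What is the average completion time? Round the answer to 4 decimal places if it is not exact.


SJF order (ascending): [4, 5, 9, 9, 14]
Completion times:
  Job 1: burst=4, C=4
  Job 2: burst=5, C=9
  Job 3: burst=9, C=18
  Job 4: burst=9, C=27
  Job 5: burst=14, C=41
Average completion = 99/5 = 19.8

19.8


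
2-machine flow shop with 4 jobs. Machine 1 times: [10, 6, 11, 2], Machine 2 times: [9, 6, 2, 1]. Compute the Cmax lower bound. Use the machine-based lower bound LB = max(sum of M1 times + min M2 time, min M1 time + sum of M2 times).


LB1 = sum(M1 times) + min(M2 times) = 29 + 1 = 30
LB2 = min(M1 times) + sum(M2 times) = 2 + 18 = 20
Lower bound = max(LB1, LB2) = max(30, 20) = 30

30


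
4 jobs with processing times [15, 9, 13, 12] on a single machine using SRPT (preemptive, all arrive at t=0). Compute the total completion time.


Since all jobs arrive at t=0, SRPT equals SPT ordering.
SPT order: [9, 12, 13, 15]
Completion times:
  Job 1: p=9, C=9
  Job 2: p=12, C=21
  Job 3: p=13, C=34
  Job 4: p=15, C=49
Total completion time = 9 + 21 + 34 + 49 = 113

113


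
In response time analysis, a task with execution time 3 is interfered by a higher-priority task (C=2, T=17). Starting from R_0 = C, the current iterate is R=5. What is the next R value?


R_next = C + ceil(R_prev / T_hp) * C_hp
ceil(5 / 17) = ceil(0.2941) = 1
Interference = 1 * 2 = 2
R_next = 3 + 2 = 5
R_next = R_prev, so the iteration has converged (response time = 5).

5


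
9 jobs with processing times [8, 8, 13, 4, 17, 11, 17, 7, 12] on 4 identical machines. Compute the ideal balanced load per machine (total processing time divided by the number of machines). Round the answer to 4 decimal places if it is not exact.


Total processing time = 8 + 8 + 13 + 4 + 17 + 11 + 17 + 7 + 12 = 97
Number of machines = 4
Ideal balanced load = 97 / 4 = 24.25

24.25


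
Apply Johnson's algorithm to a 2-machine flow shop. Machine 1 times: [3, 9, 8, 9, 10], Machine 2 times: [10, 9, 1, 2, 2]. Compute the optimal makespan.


Apply Johnson's rule:
  Group 1 (a <= b): [(1, 3, 10), (2, 9, 9)]
  Group 2 (a > b): [(4, 9, 2), (5, 10, 2), (3, 8, 1)]
Optimal job order: [1, 2, 4, 5, 3]
Schedule:
  Job 1: M1 done at 3, M2 done at 13
  Job 2: M1 done at 12, M2 done at 22
  Job 4: M1 done at 21, M2 done at 24
  Job 5: M1 done at 31, M2 done at 33
  Job 3: M1 done at 39, M2 done at 40
Makespan = 40

40


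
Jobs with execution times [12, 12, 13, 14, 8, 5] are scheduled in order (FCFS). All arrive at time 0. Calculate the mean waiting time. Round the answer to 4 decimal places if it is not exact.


FCFS order (as given): [12, 12, 13, 14, 8, 5]
Waiting times:
  Job 1: wait = 0
  Job 2: wait = 12
  Job 3: wait = 24
  Job 4: wait = 37
  Job 5: wait = 51
  Job 6: wait = 59
Sum of waiting times = 183
Average waiting time = 183/6 = 30.5

30.5


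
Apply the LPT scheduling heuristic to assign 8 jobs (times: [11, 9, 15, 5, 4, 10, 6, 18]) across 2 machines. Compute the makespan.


Sort jobs in decreasing order (LPT): [18, 15, 11, 10, 9, 6, 5, 4]
Assign each job to the least loaded machine:
  Machine 1: jobs [18, 10, 6, 5], load = 39
  Machine 2: jobs [15, 11, 9, 4], load = 39
Makespan = max load = 39

39


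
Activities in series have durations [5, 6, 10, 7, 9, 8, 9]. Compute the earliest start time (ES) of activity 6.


Activity 6 starts after activities 1 through 5 complete.
Predecessor durations: [5, 6, 10, 7, 9]
ES = 5 + 6 + 10 + 7 + 9 = 37

37


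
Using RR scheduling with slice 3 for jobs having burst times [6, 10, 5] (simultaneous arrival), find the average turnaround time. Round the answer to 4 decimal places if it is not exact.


Time quantum = 3
Execution trace:
  J1 runs 3 units, time = 3
  J2 runs 3 units, time = 6
  J3 runs 3 units, time = 9
  J1 runs 3 units, time = 12
  J2 runs 3 units, time = 15
  J3 runs 2 units, time = 17
  J2 runs 3 units, time = 20
  J2 runs 1 units, time = 21
Finish times: [12, 21, 17]
Average turnaround = 50/3 = 16.6667

16.6667


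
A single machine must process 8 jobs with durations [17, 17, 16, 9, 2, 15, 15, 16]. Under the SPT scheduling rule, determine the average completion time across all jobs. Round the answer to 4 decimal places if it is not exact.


Sort jobs by processing time (SPT order): [2, 9, 15, 15, 16, 16, 17, 17]
Compute completion times sequentially:
  Job 1: processing = 2, completes at 2
  Job 2: processing = 9, completes at 11
  Job 3: processing = 15, completes at 26
  Job 4: processing = 15, completes at 41
  Job 5: processing = 16, completes at 57
  Job 6: processing = 16, completes at 73
  Job 7: processing = 17, completes at 90
  Job 8: processing = 17, completes at 107
Sum of completion times = 407
Average completion time = 407/8 = 50.875

50.875


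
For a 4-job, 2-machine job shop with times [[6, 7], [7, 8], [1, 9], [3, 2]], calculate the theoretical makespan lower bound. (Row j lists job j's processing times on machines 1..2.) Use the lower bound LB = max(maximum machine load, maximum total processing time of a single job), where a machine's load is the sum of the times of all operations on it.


Machine loads:
  Machine 1: 6 + 7 + 1 + 3 = 17
  Machine 2: 7 + 8 + 9 + 2 = 26
Max machine load = 26
Job totals:
  Job 1: 13
  Job 2: 15
  Job 3: 10
  Job 4: 5
Max job total = 15
Lower bound = max(26, 15) = 26

26


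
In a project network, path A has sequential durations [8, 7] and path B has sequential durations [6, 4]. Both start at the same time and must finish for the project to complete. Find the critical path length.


Path A total = 8 + 7 = 15
Path B total = 6 + 4 = 10
Critical path = longest path = max(15, 10) = 15

15


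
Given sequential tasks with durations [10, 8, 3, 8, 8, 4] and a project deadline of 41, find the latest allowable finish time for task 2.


LF(activity 2) = deadline - sum of successor durations
Successors: activities 3 through 6 with durations [3, 8, 8, 4]
Sum of successor durations = 23
LF = 41 - 23 = 18

18


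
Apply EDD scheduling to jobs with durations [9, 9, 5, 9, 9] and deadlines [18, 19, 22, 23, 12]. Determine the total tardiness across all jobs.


Sort by due date (EDD order): [(9, 12), (9, 18), (9, 19), (5, 22), (9, 23)]
Compute completion times and tardiness:
  Job 1: p=9, d=12, C=9, tardiness=max(0,9-12)=0
  Job 2: p=9, d=18, C=18, tardiness=max(0,18-18)=0
  Job 3: p=9, d=19, C=27, tardiness=max(0,27-19)=8
  Job 4: p=5, d=22, C=32, tardiness=max(0,32-22)=10
  Job 5: p=9, d=23, C=41, tardiness=max(0,41-23)=18
Total tardiness = 36

36


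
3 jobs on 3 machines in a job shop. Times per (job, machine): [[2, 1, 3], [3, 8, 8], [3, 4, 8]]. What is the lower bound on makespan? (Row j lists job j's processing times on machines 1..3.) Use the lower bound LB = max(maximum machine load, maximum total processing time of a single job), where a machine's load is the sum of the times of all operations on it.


Machine loads:
  Machine 1: 2 + 3 + 3 = 8
  Machine 2: 1 + 8 + 4 = 13
  Machine 3: 3 + 8 + 8 = 19
Max machine load = 19
Job totals:
  Job 1: 6
  Job 2: 19
  Job 3: 15
Max job total = 19
Lower bound = max(19, 19) = 19

19


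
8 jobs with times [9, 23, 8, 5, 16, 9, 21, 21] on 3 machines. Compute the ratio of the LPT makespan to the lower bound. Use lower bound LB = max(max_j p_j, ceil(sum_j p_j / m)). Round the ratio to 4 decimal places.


LPT order: [23, 21, 21, 16, 9, 9, 8, 5]
Machine loads after assignment: [37, 37, 38]
LPT makespan = 38
Lower bound = max(max_job, ceil(total/3)) = max(23, 38) = 38
Ratio = 38 / 38 = 1.0

1.0


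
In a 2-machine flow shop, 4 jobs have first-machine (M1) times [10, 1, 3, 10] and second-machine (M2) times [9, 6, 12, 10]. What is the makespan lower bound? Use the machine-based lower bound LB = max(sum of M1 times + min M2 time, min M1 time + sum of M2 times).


LB1 = sum(M1 times) + min(M2 times) = 24 + 6 = 30
LB2 = min(M1 times) + sum(M2 times) = 1 + 37 = 38
Lower bound = max(LB1, LB2) = max(30, 38) = 38

38


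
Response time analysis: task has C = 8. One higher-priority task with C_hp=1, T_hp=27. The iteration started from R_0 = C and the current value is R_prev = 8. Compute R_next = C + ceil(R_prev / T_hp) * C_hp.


R_next = C + ceil(R_prev / T_hp) * C_hp
ceil(8 / 27) = ceil(0.2963) = 1
Interference = 1 * 1 = 1
R_next = 8 + 1 = 9

9


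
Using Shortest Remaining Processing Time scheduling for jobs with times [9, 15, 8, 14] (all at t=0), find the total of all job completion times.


Since all jobs arrive at t=0, SRPT equals SPT ordering.
SPT order: [8, 9, 14, 15]
Completion times:
  Job 1: p=8, C=8
  Job 2: p=9, C=17
  Job 3: p=14, C=31
  Job 4: p=15, C=46
Total completion time = 8 + 17 + 31 + 46 = 102

102


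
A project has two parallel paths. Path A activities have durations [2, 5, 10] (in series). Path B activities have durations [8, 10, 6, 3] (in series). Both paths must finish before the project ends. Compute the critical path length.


Path A total = 2 + 5 + 10 = 17
Path B total = 8 + 10 + 6 + 3 = 27
Critical path = longest path = max(17, 27) = 27

27


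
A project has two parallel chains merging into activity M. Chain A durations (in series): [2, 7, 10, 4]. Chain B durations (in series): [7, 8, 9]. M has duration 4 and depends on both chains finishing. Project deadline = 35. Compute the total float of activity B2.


Forward pass: ES(B2) = sum of predecessors on chain B = 7
EF = ES + duration = 7 + 8 = 15
Backward pass: LF(M) = deadline = 35; LS(M) = 35 - 4 = 31
LF(B2) = LS(M) - sum(successors on chain B) = 31 - 9 = 22
LS = LF - duration = 22 - 8 = 14
Total float = LS - ES = 14 - 7 = 7

7


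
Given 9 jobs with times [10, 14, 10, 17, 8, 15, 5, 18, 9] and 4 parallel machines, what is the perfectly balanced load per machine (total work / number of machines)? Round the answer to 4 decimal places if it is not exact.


Total processing time = 10 + 14 + 10 + 17 + 8 + 15 + 5 + 18 + 9 = 106
Number of machines = 4
Ideal balanced load = 106 / 4 = 26.5

26.5


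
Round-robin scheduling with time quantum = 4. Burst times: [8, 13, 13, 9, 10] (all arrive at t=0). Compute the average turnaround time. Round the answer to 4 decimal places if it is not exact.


Time quantum = 4
Execution trace:
  J1 runs 4 units, time = 4
  J2 runs 4 units, time = 8
  J3 runs 4 units, time = 12
  J4 runs 4 units, time = 16
  J5 runs 4 units, time = 20
  J1 runs 4 units, time = 24
  J2 runs 4 units, time = 28
  J3 runs 4 units, time = 32
  J4 runs 4 units, time = 36
  J5 runs 4 units, time = 40
  J2 runs 4 units, time = 44
  J3 runs 4 units, time = 48
  J4 runs 1 units, time = 49
  J5 runs 2 units, time = 51
  J2 runs 1 units, time = 52
  J3 runs 1 units, time = 53
Finish times: [24, 52, 53, 49, 51]
Average turnaround = 229/5 = 45.8

45.8


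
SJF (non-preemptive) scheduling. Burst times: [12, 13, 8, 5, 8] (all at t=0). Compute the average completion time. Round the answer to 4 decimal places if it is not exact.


SJF order (ascending): [5, 8, 8, 12, 13]
Completion times:
  Job 1: burst=5, C=5
  Job 2: burst=8, C=13
  Job 3: burst=8, C=21
  Job 4: burst=12, C=33
  Job 5: burst=13, C=46
Average completion = 118/5 = 23.6

23.6


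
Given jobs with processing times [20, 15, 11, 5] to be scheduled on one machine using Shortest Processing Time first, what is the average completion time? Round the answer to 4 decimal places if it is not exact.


Sort jobs by processing time (SPT order): [5, 11, 15, 20]
Compute completion times sequentially:
  Job 1: processing = 5, completes at 5
  Job 2: processing = 11, completes at 16
  Job 3: processing = 15, completes at 31
  Job 4: processing = 20, completes at 51
Sum of completion times = 103
Average completion time = 103/4 = 25.75

25.75


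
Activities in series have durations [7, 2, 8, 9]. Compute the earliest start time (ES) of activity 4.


Activity 4 starts after activities 1 through 3 complete.
Predecessor durations: [7, 2, 8]
ES = 7 + 2 + 8 = 17

17


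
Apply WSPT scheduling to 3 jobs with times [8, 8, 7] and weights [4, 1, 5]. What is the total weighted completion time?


Compute p/w ratios and sort ascending (WSPT): [(7, 5), (8, 4), (8, 1)]
Compute weighted completion times:
  Job (p=7,w=5): C=7, w*C=5*7=35
  Job (p=8,w=4): C=15, w*C=4*15=60
  Job (p=8,w=1): C=23, w*C=1*23=23
Total weighted completion time = 118

118


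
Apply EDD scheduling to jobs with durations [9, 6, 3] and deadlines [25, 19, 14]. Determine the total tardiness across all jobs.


Sort by due date (EDD order): [(3, 14), (6, 19), (9, 25)]
Compute completion times and tardiness:
  Job 1: p=3, d=14, C=3, tardiness=max(0,3-14)=0
  Job 2: p=6, d=19, C=9, tardiness=max(0,9-19)=0
  Job 3: p=9, d=25, C=18, tardiness=max(0,18-25)=0
Total tardiness = 0

0


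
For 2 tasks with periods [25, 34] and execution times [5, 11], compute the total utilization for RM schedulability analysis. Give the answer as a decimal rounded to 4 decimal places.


Compute individual utilizations (exact fractions):
  Task 1: C/T = 5/25 = 1/5 (approx. 0.2)
  Task 2: C/T = 11/34 (approx. 0.3235)
Total utilization U = 1/5 + 11/34 = 89/170
Rounded to 4 decimal places: U = 0.5235
RM (Liu & Layland) bound for 2 tasks = 0.828427; compare with U = 89/170 (approx. 0.523529)
U <= bound, so schedulable by RM sufficient condition.

0.5235


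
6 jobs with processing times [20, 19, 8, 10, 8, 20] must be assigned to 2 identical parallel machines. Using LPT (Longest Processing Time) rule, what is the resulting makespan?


Sort jobs in decreasing order (LPT): [20, 20, 19, 10, 8, 8]
Assign each job to the least loaded machine:
  Machine 1: jobs [20, 19], load = 39
  Machine 2: jobs [20, 10, 8, 8], load = 46
Makespan = max load = 46

46


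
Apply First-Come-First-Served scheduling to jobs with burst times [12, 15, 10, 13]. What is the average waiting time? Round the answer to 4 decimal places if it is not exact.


FCFS order (as given): [12, 15, 10, 13]
Waiting times:
  Job 1: wait = 0
  Job 2: wait = 12
  Job 3: wait = 27
  Job 4: wait = 37
Sum of waiting times = 76
Average waiting time = 76/4 = 19.0

19.0


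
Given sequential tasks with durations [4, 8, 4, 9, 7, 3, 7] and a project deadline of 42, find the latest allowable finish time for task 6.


LF(activity 6) = deadline - sum of successor durations
Successors: activities 7 through 7 with durations [7]
Sum of successor durations = 7
LF = 42 - 7 = 35

35


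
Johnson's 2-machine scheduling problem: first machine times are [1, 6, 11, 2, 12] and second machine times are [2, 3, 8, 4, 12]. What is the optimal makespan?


Apply Johnson's rule:
  Group 1 (a <= b): [(1, 1, 2), (4, 2, 4), (5, 12, 12)]
  Group 2 (a > b): [(3, 11, 8), (2, 6, 3)]
Optimal job order: [1, 4, 5, 3, 2]
Schedule:
  Job 1: M1 done at 1, M2 done at 3
  Job 4: M1 done at 3, M2 done at 7
  Job 5: M1 done at 15, M2 done at 27
  Job 3: M1 done at 26, M2 done at 35
  Job 2: M1 done at 32, M2 done at 38
Makespan = 38

38


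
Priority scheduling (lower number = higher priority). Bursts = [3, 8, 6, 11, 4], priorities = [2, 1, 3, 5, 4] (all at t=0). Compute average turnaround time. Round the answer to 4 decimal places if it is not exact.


Sort by priority (ascending = highest first):
Order: [(1, 8), (2, 3), (3, 6), (4, 4), (5, 11)]
Completion times:
  Priority 1, burst=8, C=8
  Priority 2, burst=3, C=11
  Priority 3, burst=6, C=17
  Priority 4, burst=4, C=21
  Priority 5, burst=11, C=32
Average turnaround = 89/5 = 17.8

17.8


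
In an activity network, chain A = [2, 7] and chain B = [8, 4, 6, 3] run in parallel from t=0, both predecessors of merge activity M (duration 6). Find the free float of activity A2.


ES(A2) = sum of predecessors on chain A = 2
EF(A2) = ES + duration = 2 + 7 = 9
Successor of A2 is M. ES(M) = max(sum(A), sum(B)) = max(9, 21) = 21
Free float = ES(successor) - EF(current) = 21 - 9 = 12

12


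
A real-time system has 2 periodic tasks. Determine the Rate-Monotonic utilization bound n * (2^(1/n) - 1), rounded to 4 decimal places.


Compute 2^(1/2) = 1.4142135624
Subtract 1: 1.4142135624 - 1 = 0.4142135624
Multiply by n: 2 * 0.4142135624 = 0.8284271248
Round to 4 dp: 0.8284

0.8284


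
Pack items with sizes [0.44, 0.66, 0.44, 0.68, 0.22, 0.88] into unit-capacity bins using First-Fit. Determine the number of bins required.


Place items sequentially using First-Fit:
  Item 0.44 -> new Bin 1
  Item 0.66 -> new Bin 2
  Item 0.44 -> Bin 1 (now 0.88)
  Item 0.68 -> new Bin 3
  Item 0.22 -> Bin 2 (now 0.88)
  Item 0.88 -> new Bin 4
Total bins used = 4

4


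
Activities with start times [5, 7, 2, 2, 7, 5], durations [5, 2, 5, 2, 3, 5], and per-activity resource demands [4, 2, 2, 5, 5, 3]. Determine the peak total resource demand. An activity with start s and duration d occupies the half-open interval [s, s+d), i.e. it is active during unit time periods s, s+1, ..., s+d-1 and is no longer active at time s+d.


Each activity i is active on [start_i, start_i + duration_i).
Compute total resource usage per time slot:
  t=0: active resources = [], total = 0
  t=1: active resources = [], total = 0
  t=2: active resources = [2, 5], total = 7
  t=3: active resources = [2, 5], total = 7
  t=4: active resources = [2], total = 2
  t=5: active resources = [4, 2, 3], total = 9
  t=6: active resources = [4, 2, 3], total = 9
  t=7: active resources = [4, 2, 5, 3], total = 14
  t=8: active resources = [4, 2, 5, 3], total = 14
  t=9: active resources = [4, 5, 3], total = 12
Peak resource demand = 14

14


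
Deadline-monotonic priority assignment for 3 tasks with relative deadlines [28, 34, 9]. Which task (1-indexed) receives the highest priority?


Sort tasks by relative deadline (ascending):
  Task 3: deadline = 9
  Task 1: deadline = 28
  Task 2: deadline = 34
Priority order (highest first): [3, 1, 2]
Highest priority task = 3

3


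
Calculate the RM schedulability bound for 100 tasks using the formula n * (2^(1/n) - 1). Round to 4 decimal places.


Compute 2^(1/100) = 1.0069555501
Subtract 1: 1.0069555501 - 1 = 0.0069555501
Multiply by n: 100 * 0.0069555501 = 0.6955550100
Round to 4 dp: 0.6956

0.6956


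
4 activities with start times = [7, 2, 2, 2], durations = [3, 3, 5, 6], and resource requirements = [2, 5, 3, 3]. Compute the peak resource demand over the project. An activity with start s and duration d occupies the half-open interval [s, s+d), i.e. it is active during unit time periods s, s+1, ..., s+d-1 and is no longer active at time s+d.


Each activity i is active on [start_i, start_i + duration_i).
Compute total resource usage per time slot:
  t=0: active resources = [], total = 0
  t=1: active resources = [], total = 0
  t=2: active resources = [5, 3, 3], total = 11
  t=3: active resources = [5, 3, 3], total = 11
  t=4: active resources = [5, 3, 3], total = 11
  t=5: active resources = [3, 3], total = 6
  t=6: active resources = [3, 3], total = 6
  t=7: active resources = [2, 3], total = 5
  t=8: active resources = [2], total = 2
  t=9: active resources = [2], total = 2
Peak resource demand = 11

11


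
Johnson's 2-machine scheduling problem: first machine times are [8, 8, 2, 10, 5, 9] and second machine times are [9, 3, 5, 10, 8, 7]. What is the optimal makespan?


Apply Johnson's rule:
  Group 1 (a <= b): [(3, 2, 5), (5, 5, 8), (1, 8, 9), (4, 10, 10)]
  Group 2 (a > b): [(6, 9, 7), (2, 8, 3)]
Optimal job order: [3, 5, 1, 4, 6, 2]
Schedule:
  Job 3: M1 done at 2, M2 done at 7
  Job 5: M1 done at 7, M2 done at 15
  Job 1: M1 done at 15, M2 done at 24
  Job 4: M1 done at 25, M2 done at 35
  Job 6: M1 done at 34, M2 done at 42
  Job 2: M1 done at 42, M2 done at 45
Makespan = 45

45


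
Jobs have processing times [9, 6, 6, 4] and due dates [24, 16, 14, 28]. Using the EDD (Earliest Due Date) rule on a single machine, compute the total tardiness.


Sort by due date (EDD order): [(6, 14), (6, 16), (9, 24), (4, 28)]
Compute completion times and tardiness:
  Job 1: p=6, d=14, C=6, tardiness=max(0,6-14)=0
  Job 2: p=6, d=16, C=12, tardiness=max(0,12-16)=0
  Job 3: p=9, d=24, C=21, tardiness=max(0,21-24)=0
  Job 4: p=4, d=28, C=25, tardiness=max(0,25-28)=0
Total tardiness = 0

0


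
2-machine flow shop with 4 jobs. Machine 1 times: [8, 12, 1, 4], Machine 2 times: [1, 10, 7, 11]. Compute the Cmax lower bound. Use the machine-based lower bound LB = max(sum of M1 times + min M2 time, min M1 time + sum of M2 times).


LB1 = sum(M1 times) + min(M2 times) = 25 + 1 = 26
LB2 = min(M1 times) + sum(M2 times) = 1 + 29 = 30
Lower bound = max(LB1, LB2) = max(26, 30) = 30

30


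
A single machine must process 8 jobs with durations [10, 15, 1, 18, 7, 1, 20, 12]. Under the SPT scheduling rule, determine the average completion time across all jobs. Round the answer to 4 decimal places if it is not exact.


Sort jobs by processing time (SPT order): [1, 1, 7, 10, 12, 15, 18, 20]
Compute completion times sequentially:
  Job 1: processing = 1, completes at 1
  Job 2: processing = 1, completes at 2
  Job 3: processing = 7, completes at 9
  Job 4: processing = 10, completes at 19
  Job 5: processing = 12, completes at 31
  Job 6: processing = 15, completes at 46
  Job 7: processing = 18, completes at 64
  Job 8: processing = 20, completes at 84
Sum of completion times = 256
Average completion time = 256/8 = 32.0

32.0


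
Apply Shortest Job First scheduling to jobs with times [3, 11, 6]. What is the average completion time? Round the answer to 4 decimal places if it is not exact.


SJF order (ascending): [3, 6, 11]
Completion times:
  Job 1: burst=3, C=3
  Job 2: burst=6, C=9
  Job 3: burst=11, C=20
Average completion = 32/3 = 10.6667

10.6667


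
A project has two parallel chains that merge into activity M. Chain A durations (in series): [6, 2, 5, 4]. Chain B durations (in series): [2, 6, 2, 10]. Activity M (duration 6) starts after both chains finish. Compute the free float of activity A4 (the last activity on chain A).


ES(A4) = sum of predecessors on chain A = 13
EF(A4) = ES + duration = 13 + 4 = 17
Successor of A4 is M. ES(M) = max(sum(A), sum(B)) = max(17, 20) = 20
Free float = ES(successor) - EF(current) = 20 - 17 = 3

3


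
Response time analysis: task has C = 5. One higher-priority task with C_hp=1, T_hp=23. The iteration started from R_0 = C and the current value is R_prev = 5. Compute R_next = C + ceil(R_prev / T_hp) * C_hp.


R_next = C + ceil(R_prev / T_hp) * C_hp
ceil(5 / 23) = ceil(0.2174) = 1
Interference = 1 * 1 = 1
R_next = 5 + 1 = 6

6


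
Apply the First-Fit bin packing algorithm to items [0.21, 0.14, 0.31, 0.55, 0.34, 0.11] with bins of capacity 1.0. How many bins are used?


Place items sequentially using First-Fit:
  Item 0.21 -> new Bin 1
  Item 0.14 -> Bin 1 (now 0.35)
  Item 0.31 -> Bin 1 (now 0.66)
  Item 0.55 -> new Bin 2
  Item 0.34 -> Bin 1 (now 1.0)
  Item 0.11 -> Bin 2 (now 0.66)
Total bins used = 2

2


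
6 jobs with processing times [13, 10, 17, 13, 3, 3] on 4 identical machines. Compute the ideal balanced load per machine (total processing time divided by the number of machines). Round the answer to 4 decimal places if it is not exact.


Total processing time = 13 + 10 + 17 + 13 + 3 + 3 = 59
Number of machines = 4
Ideal balanced load = 59 / 4 = 14.75

14.75


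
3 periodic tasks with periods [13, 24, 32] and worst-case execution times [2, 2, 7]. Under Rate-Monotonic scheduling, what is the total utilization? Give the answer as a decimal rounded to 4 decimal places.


Compute individual utilizations (exact fractions):
  Task 1: C/T = 2/13 (approx. 0.1538)
  Task 2: C/T = 2/24 = 1/12 (approx. 0.0833)
  Task 3: C/T = 7/32 (approx. 0.2188)
Total utilization U = 2/13 + 1/12 + 7/32 = 569/1248
Rounded to 4 decimal places: U = 0.4559
RM (Liu & Layland) bound for 3 tasks = 0.779763; compare with U = 569/1248 (approx. 0.455929)
U <= bound, so schedulable by RM sufficient condition.

0.4559


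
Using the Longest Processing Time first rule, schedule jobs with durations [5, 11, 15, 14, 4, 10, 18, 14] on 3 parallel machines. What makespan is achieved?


Sort jobs in decreasing order (LPT): [18, 15, 14, 14, 11, 10, 5, 4]
Assign each job to the least loaded machine:
  Machine 1: jobs [18, 10, 4], load = 32
  Machine 2: jobs [15, 11, 5], load = 31
  Machine 3: jobs [14, 14], load = 28
Makespan = max load = 32

32


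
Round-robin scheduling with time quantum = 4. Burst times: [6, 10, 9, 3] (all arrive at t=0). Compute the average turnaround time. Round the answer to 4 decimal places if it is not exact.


Time quantum = 4
Execution trace:
  J1 runs 4 units, time = 4
  J2 runs 4 units, time = 8
  J3 runs 4 units, time = 12
  J4 runs 3 units, time = 15
  J1 runs 2 units, time = 17
  J2 runs 4 units, time = 21
  J3 runs 4 units, time = 25
  J2 runs 2 units, time = 27
  J3 runs 1 units, time = 28
Finish times: [17, 27, 28, 15]
Average turnaround = 87/4 = 21.75

21.75


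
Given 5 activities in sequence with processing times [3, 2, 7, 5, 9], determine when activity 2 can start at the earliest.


Activity 2 starts after activities 1 through 1 complete.
Predecessor durations: [3]
ES = 3 = 3

3


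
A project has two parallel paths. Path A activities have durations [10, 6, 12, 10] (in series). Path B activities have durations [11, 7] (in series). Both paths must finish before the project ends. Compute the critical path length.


Path A total = 10 + 6 + 12 + 10 = 38
Path B total = 11 + 7 = 18
Critical path = longest path = max(38, 18) = 38

38


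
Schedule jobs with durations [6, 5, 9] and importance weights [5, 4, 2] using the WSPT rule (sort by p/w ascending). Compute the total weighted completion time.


Compute p/w ratios and sort ascending (WSPT): [(6, 5), (5, 4), (9, 2)]
Compute weighted completion times:
  Job (p=6,w=5): C=6, w*C=5*6=30
  Job (p=5,w=4): C=11, w*C=4*11=44
  Job (p=9,w=2): C=20, w*C=2*20=40
Total weighted completion time = 114

114


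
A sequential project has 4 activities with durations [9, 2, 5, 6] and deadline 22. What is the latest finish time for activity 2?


LF(activity 2) = deadline - sum of successor durations
Successors: activities 3 through 4 with durations [5, 6]
Sum of successor durations = 11
LF = 22 - 11 = 11

11


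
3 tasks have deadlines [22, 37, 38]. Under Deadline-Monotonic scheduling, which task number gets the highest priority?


Sort tasks by relative deadline (ascending):
  Task 1: deadline = 22
  Task 2: deadline = 37
  Task 3: deadline = 38
Priority order (highest first): [1, 2, 3]
Highest priority task = 1

1


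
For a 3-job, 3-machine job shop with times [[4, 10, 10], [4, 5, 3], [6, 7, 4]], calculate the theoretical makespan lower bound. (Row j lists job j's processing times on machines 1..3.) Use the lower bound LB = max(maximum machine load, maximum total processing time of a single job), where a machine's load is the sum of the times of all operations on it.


Machine loads:
  Machine 1: 4 + 4 + 6 = 14
  Machine 2: 10 + 5 + 7 = 22
  Machine 3: 10 + 3 + 4 = 17
Max machine load = 22
Job totals:
  Job 1: 24
  Job 2: 12
  Job 3: 17
Max job total = 24
Lower bound = max(22, 24) = 24

24


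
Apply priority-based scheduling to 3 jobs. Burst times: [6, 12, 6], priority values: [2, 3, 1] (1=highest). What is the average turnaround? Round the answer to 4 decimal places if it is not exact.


Sort by priority (ascending = highest first):
Order: [(1, 6), (2, 6), (3, 12)]
Completion times:
  Priority 1, burst=6, C=6
  Priority 2, burst=6, C=12
  Priority 3, burst=12, C=24
Average turnaround = 42/3 = 14.0

14.0


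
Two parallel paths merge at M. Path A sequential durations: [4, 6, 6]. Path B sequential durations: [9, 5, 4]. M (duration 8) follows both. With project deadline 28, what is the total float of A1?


Forward pass: ES(A1) = sum of predecessors on chain A = 0
EF = ES + duration = 0 + 4 = 4
Backward pass: LF(M) = deadline = 28; LS(M) = 28 - 8 = 20
LF(A1) = LS(M) - sum(successors on chain A) = 20 - 12 = 8
LS = LF - duration = 8 - 4 = 4
Total float = LS - ES = 4 - 0 = 4

4


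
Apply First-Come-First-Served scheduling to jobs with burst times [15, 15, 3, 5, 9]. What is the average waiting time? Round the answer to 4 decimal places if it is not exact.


FCFS order (as given): [15, 15, 3, 5, 9]
Waiting times:
  Job 1: wait = 0
  Job 2: wait = 15
  Job 3: wait = 30
  Job 4: wait = 33
  Job 5: wait = 38
Sum of waiting times = 116
Average waiting time = 116/5 = 23.2

23.2


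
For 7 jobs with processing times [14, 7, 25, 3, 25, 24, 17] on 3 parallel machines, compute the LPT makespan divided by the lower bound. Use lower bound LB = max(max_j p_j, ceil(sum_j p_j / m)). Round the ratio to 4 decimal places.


LPT order: [25, 25, 24, 17, 14, 7, 3]
Machine loads after assignment: [39, 35, 41]
LPT makespan = 41
Lower bound = max(max_job, ceil(total/3)) = max(25, 39) = 39
Ratio = 41 / 39 = 1.0513

1.0513


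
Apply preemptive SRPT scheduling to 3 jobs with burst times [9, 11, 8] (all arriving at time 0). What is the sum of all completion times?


Since all jobs arrive at t=0, SRPT equals SPT ordering.
SPT order: [8, 9, 11]
Completion times:
  Job 1: p=8, C=8
  Job 2: p=9, C=17
  Job 3: p=11, C=28
Total completion time = 8 + 17 + 28 = 53

53


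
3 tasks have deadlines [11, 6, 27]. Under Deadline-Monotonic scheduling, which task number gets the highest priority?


Sort tasks by relative deadline (ascending):
  Task 2: deadline = 6
  Task 1: deadline = 11
  Task 3: deadline = 27
Priority order (highest first): [2, 1, 3]
Highest priority task = 2

2


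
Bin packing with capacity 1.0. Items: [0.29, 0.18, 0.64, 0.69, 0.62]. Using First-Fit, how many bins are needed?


Place items sequentially using First-Fit:
  Item 0.29 -> new Bin 1
  Item 0.18 -> Bin 1 (now 0.47)
  Item 0.64 -> new Bin 2
  Item 0.69 -> new Bin 3
  Item 0.62 -> new Bin 4
Total bins used = 4

4


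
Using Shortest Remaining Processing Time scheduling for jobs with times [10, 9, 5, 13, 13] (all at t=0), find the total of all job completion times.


Since all jobs arrive at t=0, SRPT equals SPT ordering.
SPT order: [5, 9, 10, 13, 13]
Completion times:
  Job 1: p=5, C=5
  Job 2: p=9, C=14
  Job 3: p=10, C=24
  Job 4: p=13, C=37
  Job 5: p=13, C=50
Total completion time = 5 + 14 + 24 + 37 + 50 = 130

130


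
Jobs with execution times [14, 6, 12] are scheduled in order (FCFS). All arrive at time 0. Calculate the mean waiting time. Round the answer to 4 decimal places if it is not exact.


FCFS order (as given): [14, 6, 12]
Waiting times:
  Job 1: wait = 0
  Job 2: wait = 14
  Job 3: wait = 20
Sum of waiting times = 34
Average waiting time = 34/3 = 11.3333

11.3333


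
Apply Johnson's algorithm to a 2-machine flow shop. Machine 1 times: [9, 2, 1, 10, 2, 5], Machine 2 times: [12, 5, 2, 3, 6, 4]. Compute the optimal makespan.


Apply Johnson's rule:
  Group 1 (a <= b): [(3, 1, 2), (2, 2, 5), (5, 2, 6), (1, 9, 12)]
  Group 2 (a > b): [(6, 5, 4), (4, 10, 3)]
Optimal job order: [3, 2, 5, 1, 6, 4]
Schedule:
  Job 3: M1 done at 1, M2 done at 3
  Job 2: M1 done at 3, M2 done at 8
  Job 5: M1 done at 5, M2 done at 14
  Job 1: M1 done at 14, M2 done at 26
  Job 6: M1 done at 19, M2 done at 30
  Job 4: M1 done at 29, M2 done at 33
Makespan = 33

33


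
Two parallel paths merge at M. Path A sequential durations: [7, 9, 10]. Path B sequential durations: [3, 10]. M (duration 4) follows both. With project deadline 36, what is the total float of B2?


Forward pass: ES(B2) = sum of predecessors on chain B = 3
EF = ES + duration = 3 + 10 = 13
Backward pass: LF(M) = deadline = 36; LS(M) = 36 - 4 = 32
LF(B2) = LS(M) - sum(successors on chain B) = 32 - 0 = 32
LS = LF - duration = 32 - 10 = 22
Total float = LS - ES = 22 - 3 = 19

19


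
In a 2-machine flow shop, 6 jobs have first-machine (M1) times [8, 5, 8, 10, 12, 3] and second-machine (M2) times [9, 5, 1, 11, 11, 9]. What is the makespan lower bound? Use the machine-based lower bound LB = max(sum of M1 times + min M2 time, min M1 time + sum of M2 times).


LB1 = sum(M1 times) + min(M2 times) = 46 + 1 = 47
LB2 = min(M1 times) + sum(M2 times) = 3 + 46 = 49
Lower bound = max(LB1, LB2) = max(47, 49) = 49

49
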